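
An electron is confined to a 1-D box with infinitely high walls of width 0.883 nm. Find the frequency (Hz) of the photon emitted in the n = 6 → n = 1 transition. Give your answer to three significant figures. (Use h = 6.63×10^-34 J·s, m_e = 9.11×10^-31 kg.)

f = 4.08×10^15 Hz

E_1 = h²/(8m_eL²) = 7.736×10^-20 J and ΔE = (6² − 1²)E_1 = 2.708×10^-18 J.
f = ΔE/h = 2.708×10^-18/6.63×10^-34 = 4.08×10^15 Hz.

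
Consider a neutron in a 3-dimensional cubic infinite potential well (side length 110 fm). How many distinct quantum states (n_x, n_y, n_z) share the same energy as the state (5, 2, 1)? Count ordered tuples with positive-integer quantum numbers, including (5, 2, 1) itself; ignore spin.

The level has n_x² + n_y² + n_z² = 30. The ordered positive-integer solutions are (1, 2, 5), (1, 5, 2), (2, 1, 5), (2, 5, 1), (5, 1, 2), (5, 2, 1).
That gives 6 states.

degeneracy = 6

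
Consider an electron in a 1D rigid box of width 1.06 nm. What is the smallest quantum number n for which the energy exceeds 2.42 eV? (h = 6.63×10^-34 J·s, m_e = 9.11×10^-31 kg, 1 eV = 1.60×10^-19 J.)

E_1 = h²/(8m_eL²) = 5.368×10^-20 J = 0.3355 eV.
Need n² > 2.42/0.3355 = 7.213, i.e. n > 2.686.
The smallest integer satisfying this is n = 3.

n = 3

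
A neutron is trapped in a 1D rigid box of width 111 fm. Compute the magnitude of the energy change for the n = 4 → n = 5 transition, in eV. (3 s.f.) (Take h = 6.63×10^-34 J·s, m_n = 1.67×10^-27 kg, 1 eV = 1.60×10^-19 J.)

|ΔE| = 1.50×10^5 eV

E_1 = h²/(8m_nL²) = 2.670×10^-15 J.
|ΔE| = |4² − 5²|·E_1 = 9·2.670×10^-15 J = 2.403×10^-14 J = 1.50×10^5 eV.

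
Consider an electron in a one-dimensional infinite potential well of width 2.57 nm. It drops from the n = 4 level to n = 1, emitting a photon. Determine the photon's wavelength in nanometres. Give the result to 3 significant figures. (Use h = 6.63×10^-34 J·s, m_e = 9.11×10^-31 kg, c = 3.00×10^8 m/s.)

λ = 1.45×10^3 nm

E_1 = h²/(8m_eL²) = 9.132×10^-21 J, so ΔE = (4² − 1²)E_1 = 1.370×10^-19 J.
λ = hc/ΔE = (6.63×10^-34·3.00×10^8)/1.370×10^-19 = 1.45×10^-6 m = 1.45×10^3 nm.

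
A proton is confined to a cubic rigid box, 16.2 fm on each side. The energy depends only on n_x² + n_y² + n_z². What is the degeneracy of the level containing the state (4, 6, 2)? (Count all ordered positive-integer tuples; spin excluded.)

The level has n_x² + n_y² + n_z² = 56. The ordered positive-integer solutions are (2, 4, 6), (2, 6, 4), (4, 2, 6), (4, 6, 2), (6, 2, 4), (6, 4, 2).
That gives 6 states.

degeneracy = 6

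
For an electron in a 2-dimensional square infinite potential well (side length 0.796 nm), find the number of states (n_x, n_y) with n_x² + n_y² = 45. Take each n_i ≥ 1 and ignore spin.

degeneracy = 2

The level has n_x² + n_y² = 45. The ordered positive-integer solutions are (3, 6), (6, 3).
That gives 2 states.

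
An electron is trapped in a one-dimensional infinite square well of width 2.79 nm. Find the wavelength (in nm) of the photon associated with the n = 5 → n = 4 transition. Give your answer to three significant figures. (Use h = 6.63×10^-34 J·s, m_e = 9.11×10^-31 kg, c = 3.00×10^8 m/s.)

E_1 = h²/(8m_eL²) = 7.748×10^-21 J, so ΔE = (5² − 4²)E_1 = 6.973×10^-20 J.
λ = hc/ΔE = (6.63×10^-34·3.00×10^8)/6.973×10^-20 = 2.85×10^-6 m = 2.85×10^3 nm.

λ = 2.85×10^3 nm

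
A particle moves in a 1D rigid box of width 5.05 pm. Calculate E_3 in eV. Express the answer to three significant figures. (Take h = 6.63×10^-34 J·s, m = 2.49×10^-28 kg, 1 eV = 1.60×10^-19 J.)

E_3 = 487 eV

For an infinite well E_n = n²h²/(8mL²), so E_1 = h²/(8mL²) = (6.63×10^-34)²/(8·2.49×10^-28·(5.05×10^-12 m)²) = 8.653×10^-18 J.
Then E_3 = 3²·E_1 = 9·8.653×10^-18 J = 7.788×10^-17 J.
Converting, E_3 = 7.788×10^-17 J / (1.60×10^-19 J/eV) = 487 eV.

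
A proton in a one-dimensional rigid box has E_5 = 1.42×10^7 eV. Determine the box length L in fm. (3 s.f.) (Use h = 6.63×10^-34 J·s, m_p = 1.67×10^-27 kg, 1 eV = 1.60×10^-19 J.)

From E_n = n²h²/(8m_pL²), L = n·h/√(8m_pE_n).
E_5 = 1.42×10^7 eV = 2.272×10^-12 J, so L = 5·6.63×10^-34/√(8·1.67×10^-27·2.272×10^-12) = 1.90×10^-14 m = 19.0 fm.

L = 19.0 fm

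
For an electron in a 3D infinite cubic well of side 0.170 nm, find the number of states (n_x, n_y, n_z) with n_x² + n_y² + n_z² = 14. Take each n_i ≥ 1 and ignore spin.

The level has n_x² + n_y² + n_z² = 14. The ordered positive-integer solutions are (1, 2, 3), (1, 3, 2), (2, 1, 3), (2, 3, 1), (3, 1, 2), (3, 2, 1).
That gives 6 states.

degeneracy = 6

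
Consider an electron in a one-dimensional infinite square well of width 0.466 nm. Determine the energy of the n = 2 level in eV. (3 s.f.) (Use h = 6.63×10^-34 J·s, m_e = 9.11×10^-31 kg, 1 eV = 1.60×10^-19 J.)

For an infinite well E_n = n²h²/(8m_eL²), so E_1 = h²/(8m_eL²) = (6.63×10^-34)²/(8·9.11×10^-31·(4.66×10^-10 m)²) = 2.777×10^-19 J.
Then E_2 = 2²·E_1 = 4·2.777×10^-19 J = 1.111×10^-18 J.
Converting, E_2 = 1.111×10^-18 J / (1.60×10^-19 J/eV) = 6.94 eV.

E_2 = 6.94 eV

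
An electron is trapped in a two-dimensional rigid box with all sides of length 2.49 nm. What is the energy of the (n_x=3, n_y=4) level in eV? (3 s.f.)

E = 1.52 eV

For a 2D rectangular well E = (h²/8m_e)·Σ n_i²/L_i² = (6.626×10^-34)²/(8·9.109×10^-31) · [3²/(2.49 nm)² + 4²/(2.49 nm)²].
Evaluating gives E = 2.429×10^-19 J = 1.52 eV.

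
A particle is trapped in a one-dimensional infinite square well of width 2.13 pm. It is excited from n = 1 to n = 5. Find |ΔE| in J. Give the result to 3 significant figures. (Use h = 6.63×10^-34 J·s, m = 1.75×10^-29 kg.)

|ΔE| = 1.66×10^-14 J

E_1 = h²/(8mL²) = 6.921×10^-16 J.
|ΔE| = |1² − 5²|·E_1 = 24·6.921×10^-16 J = 1.66×10^-14 J.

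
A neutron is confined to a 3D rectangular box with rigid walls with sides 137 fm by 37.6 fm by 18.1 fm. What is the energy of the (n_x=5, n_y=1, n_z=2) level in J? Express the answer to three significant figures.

For a 3D rectangular well E = (h²/8m_n)·Σ n_i²/L_i² = (6.626×10^-34)²/(8·1.675×10^-27) · [5²/(137 fm)² + 1²/(37.6 fm)² + 2²/(18.1 fm)²].
Evaluating gives E = 4.67×10^-13 J.

E = 4.67×10^-13 J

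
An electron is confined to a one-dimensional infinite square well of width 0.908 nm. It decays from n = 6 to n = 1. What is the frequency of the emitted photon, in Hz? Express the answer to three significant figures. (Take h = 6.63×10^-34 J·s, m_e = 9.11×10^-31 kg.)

f = 3.86×10^15 Hz

E_1 = h²/(8m_eL²) = 7.316×10^-20 J and ΔE = (6² − 1²)E_1 = 2.561×10^-18 J.
f = ΔE/h = 2.561×10^-18/6.63×10^-34 = 3.86×10^15 Hz.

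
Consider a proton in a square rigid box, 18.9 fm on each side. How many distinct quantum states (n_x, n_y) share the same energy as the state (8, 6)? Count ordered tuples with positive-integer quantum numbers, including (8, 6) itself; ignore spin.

The level has n_x² + n_y² = 100. The ordered positive-integer solutions are (6, 8), (8, 6).
That gives 2 states.

degeneracy = 2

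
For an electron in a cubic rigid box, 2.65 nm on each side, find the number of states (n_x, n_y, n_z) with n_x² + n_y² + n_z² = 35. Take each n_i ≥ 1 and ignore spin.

The level has n_x² + n_y² + n_z² = 35. The ordered positive-integer solutions are (1, 3, 5), (1, 5, 3), (3, 1, 5), (3, 5, 1), (5, 1, 3), (5, 3, 1).
That gives 6 states.

degeneracy = 6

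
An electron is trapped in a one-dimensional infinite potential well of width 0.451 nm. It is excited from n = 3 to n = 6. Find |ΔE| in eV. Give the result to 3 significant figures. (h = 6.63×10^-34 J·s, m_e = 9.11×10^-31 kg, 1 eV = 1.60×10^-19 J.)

E_1 = h²/(8m_eL²) = 2.965×10^-19 J.
|ΔE| = |3² − 6²|·E_1 = 27·2.965×10^-19 J = 8.006×10^-18 J = 50.0 eV.

|ΔE| = 50.0 eV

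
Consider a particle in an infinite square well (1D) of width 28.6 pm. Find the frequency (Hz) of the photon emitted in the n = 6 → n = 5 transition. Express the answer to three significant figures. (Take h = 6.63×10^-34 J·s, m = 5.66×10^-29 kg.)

E_1 = h²/(8mL²) = 1.187×10^-18 J and ΔE = (6² − 5²)E_1 = 1.306×10^-17 J.
f = ΔE/h = 1.306×10^-17/6.63×10^-34 = 1.97×10^16 Hz.

f = 1.97×10^16 Hz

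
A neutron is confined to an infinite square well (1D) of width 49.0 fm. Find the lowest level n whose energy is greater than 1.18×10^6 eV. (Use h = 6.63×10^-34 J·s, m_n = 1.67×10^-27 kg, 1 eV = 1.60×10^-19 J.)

n = 4

E_1 = h²/(8m_nL²) = 1.370×10^-14 J = 8.562×10^4 eV.
Need n² > 1.18×10^6/8.562×10^4 = 13.78, i.e. n > 3.712.
The smallest integer satisfying this is n = 4.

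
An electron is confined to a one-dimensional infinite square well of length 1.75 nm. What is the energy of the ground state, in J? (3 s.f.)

E_1 = 1.97×10^-20 J

For an infinite well E_n = n²h²/(8m_eL²), so E_1 = h²/(8m_eL²) = (6.626×10^-34)²/(8·9.109×10^-31·(1.75×10^-9 m)²) = 1.967×10^-20 J.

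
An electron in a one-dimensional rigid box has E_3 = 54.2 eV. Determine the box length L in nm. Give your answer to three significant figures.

L = 0.250 nm

From E_n = n²h²/(8m_eL²), L = n·h/√(8m_eE_n).
E_3 = 54.2 eV = 8.683×10^-18 J, so L = 3·6.626×10^-34/√(8·9.109×10^-31·8.683×10^-18) = 2.50×10^-10 m = 0.250 nm.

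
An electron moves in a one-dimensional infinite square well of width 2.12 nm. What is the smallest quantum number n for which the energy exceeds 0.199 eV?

E_1 = h²/(8m_eL²) = 1.341×10^-20 J = 0.08371 eV.
Need n² > 0.199/0.08371 = 2.377, i.e. n > 1.542.
The smallest integer satisfying this is n = 2.

n = 2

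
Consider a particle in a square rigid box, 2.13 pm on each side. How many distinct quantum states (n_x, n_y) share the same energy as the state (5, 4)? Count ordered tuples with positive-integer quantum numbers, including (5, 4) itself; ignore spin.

The level has n_x² + n_y² = 41. The ordered positive-integer solutions are (4, 5), (5, 4).
That gives 2 states.

degeneracy = 2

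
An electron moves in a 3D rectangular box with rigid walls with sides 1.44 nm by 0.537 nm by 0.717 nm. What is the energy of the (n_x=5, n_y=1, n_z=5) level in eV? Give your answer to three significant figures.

E = 24.1 eV

For a 3D rectangular well E = (h²/8m_e)·Σ n_i²/L_i² = (6.626×10^-34)²/(8·9.109×10^-31) · [5²/(1.44 nm)² + 1²/(0.537 nm)² + 5²/(0.717 nm)²].
Evaluating gives E = 3.865×10^-18 J = 24.1 eV.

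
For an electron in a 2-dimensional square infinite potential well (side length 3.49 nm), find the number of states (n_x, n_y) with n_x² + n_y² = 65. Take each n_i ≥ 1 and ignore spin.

degeneracy = 4

The level has n_x² + n_y² = 65. The ordered positive-integer solutions are (1, 8), (4, 7), (7, 4), (8, 1).
That gives 4 states.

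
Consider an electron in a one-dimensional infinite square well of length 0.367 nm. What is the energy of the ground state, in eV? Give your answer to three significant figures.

For an infinite well E_n = n²h²/(8m_eL²), so E_1 = h²/(8m_eL²) = (6.626×10^-34)²/(8·9.109×10^-31·(3.67×10^-10 m)²) = 4.473×10^-19 J.
Converting, E_1 = 4.473×10^-19 J / (1.602×10^-19 J/eV) = 2.79 eV.

E_1 = 2.79 eV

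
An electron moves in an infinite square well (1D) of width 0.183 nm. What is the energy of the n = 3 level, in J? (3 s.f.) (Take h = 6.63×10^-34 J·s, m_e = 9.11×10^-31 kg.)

E_3 = 1.62×10^-17 J

For an infinite well E_n = n²h²/(8m_eL²), so E_1 = h²/(8m_eL²) = (6.63×10^-34)²/(8·9.11×10^-31·(1.83×10^-10 m)²) = 1.801×10^-18 J.
Then E_3 = 3²·E_1 = 9·1.801×10^-18 J = 1.62×10^-17 J.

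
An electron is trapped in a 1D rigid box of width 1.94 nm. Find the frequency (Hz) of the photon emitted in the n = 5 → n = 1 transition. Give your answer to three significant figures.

E_1 = h²/(8m_eL²) = 1.601×10^-20 J and ΔE = (5² − 1²)E_1 = 3.842×10^-19 J.
f = ΔE/h = 3.842×10^-19/6.626×10^-34 = 5.80×10^14 Hz.

f = 5.80×10^14 Hz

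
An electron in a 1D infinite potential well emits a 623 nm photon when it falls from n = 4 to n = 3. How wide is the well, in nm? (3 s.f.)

L = 1.15 nm

The photon carries ΔE = hc/λ = 6.626×10^-34·2.998×10^8/6.23×10^-7 m = 3.189×10^-19 J.
Since ΔE = (4² − 3²)E_1, E_1 = 4.556×10^-20 J, and L = h/√(8m_eE_1) = 1.15×10^-9 m = 1.15 nm.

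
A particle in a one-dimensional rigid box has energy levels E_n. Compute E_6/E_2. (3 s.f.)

9.00

E_n ∝ n², so E_6/E_2 = 6²/2² = 36/4 = 9.00.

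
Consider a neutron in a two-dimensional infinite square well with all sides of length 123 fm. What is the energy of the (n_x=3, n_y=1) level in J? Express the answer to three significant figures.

For a 2D rectangular well E = (h²/8m_n)·Σ n_i²/L_i² = (6.626×10^-34)²/(8·1.675×10^-27) · [3²/(123 fm)² + 1²/(123 fm)²].
Evaluating gives E = 2.17×10^-14 J.

E = 2.17×10^-14 J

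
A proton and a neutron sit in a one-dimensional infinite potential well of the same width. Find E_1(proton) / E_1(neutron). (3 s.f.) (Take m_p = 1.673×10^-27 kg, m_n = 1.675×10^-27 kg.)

1.00

E_n ∝ 1/m at fixed n and L, so the ratio is m_n/m_p = 1.675×10^-27/1.673×10^-27 = 1.00.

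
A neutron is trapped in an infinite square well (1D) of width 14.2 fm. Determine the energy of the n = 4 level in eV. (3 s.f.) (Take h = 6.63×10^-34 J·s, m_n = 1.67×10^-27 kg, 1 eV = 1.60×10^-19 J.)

For an infinite well E_n = n²h²/(8m_nL²), so E_1 = h²/(8m_nL²) = (6.63×10^-34)²/(8·1.67×10^-27·(1.42×10^-14 m)²) = 1.632×10^-13 J.
Then E_4 = 4²·E_1 = 16·1.632×10^-13 J = 2.611×10^-12 J.
Converting, E_4 = 2.611×10^-12 J / (1.60×10^-19 J/eV) = 1.63×10^7 eV.

E_4 = 1.63×10^7 eV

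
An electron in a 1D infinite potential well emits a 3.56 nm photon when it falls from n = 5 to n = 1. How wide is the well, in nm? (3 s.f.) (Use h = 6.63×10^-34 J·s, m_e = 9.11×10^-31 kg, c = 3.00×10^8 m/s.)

L = 0.161 nm

The photon carries ΔE = hc/λ = 6.63×10^-34·3.00×10^8/3.56×10^-9 m = 5.587×10^-17 J.
Since ΔE = (5² − 1²)E_1, E_1 = 2.328×10^-18 J, and L = h/√(8m_eE_1) = 1.61×10^-10 m = 0.161 nm.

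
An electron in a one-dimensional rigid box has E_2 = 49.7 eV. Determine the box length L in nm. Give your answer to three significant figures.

L = 0.174 nm

From E_n = n²h²/(8m_eL²), L = n·h/√(8m_eE_n).
E_2 = 49.7 eV = 7.962×10^-18 J, so L = 2·6.626×10^-34/√(8·9.109×10^-31·7.962×10^-18) = 1.74×10^-10 m = 0.174 nm.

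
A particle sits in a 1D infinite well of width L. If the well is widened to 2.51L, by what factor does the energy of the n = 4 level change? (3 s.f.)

E_n ∝ 1/L², so the energy scales by 1/2.51² = 0.159.

0.159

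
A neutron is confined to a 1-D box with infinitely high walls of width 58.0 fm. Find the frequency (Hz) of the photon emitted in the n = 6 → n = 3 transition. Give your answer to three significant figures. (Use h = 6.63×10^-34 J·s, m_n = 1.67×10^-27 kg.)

f = 3.98×10^20 Hz

E_1 = h²/(8m_nL²) = 9.781×10^-15 J and ΔE = (6² − 3²)E_1 = 2.641×10^-13 J.
f = ΔE/h = 2.641×10^-13/6.63×10^-34 = 3.98×10^20 Hz.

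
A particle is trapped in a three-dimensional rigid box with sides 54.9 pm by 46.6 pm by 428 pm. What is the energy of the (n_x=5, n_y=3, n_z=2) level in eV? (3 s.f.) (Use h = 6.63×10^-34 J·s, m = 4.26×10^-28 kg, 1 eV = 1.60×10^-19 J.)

For a 3D rectangular well E = (h²/8m)·Σ n_i²/L_i² = (6.63×10^-34)²/(8·4.26×10^-28) · [5²/(54.9 pm)² + 3²/(46.6 pm)² + 2²/(428 pm)²].
Evaluating gives E = 1.607×10^-18 J = 10.0 eV.

E = 10.0 eV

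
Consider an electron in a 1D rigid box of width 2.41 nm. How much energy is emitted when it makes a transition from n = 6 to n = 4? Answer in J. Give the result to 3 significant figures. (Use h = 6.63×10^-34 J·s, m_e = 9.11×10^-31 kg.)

|ΔE| = 2.08×10^-19 J

E_1 = h²/(8m_eL²) = 1.038×10^-20 J.
|ΔE| = |6² − 4²|·E_1 = 20·1.038×10^-20 J = 2.08×10^-19 J.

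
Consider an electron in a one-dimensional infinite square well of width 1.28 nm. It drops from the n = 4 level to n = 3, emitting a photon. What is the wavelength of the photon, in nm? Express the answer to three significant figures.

λ = 772 nm

E_1 = h²/(8m_eL²) = 3.677×10^-20 J, so ΔE = (4² − 3²)E_1 = 2.574×10^-19 J.
λ = hc/ΔE = (6.626×10^-34·2.998×10^8)/2.574×10^-19 = 7.72×10^-7 m = 772 nm.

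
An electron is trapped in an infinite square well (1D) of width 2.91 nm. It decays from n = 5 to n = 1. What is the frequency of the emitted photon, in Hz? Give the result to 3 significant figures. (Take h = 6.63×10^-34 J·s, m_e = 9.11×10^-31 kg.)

f = 2.58×10^14 Hz

E_1 = h²/(8m_eL²) = 7.123×10^-21 J and ΔE = (5² − 1²)E_1 = 1.710×10^-19 J.
f = ΔE/h = 1.710×10^-19/6.63×10^-34 = 2.58×10^14 Hz.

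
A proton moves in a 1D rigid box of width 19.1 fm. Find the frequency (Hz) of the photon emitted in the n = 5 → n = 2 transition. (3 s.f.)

f = 2.85×10^21 Hz

E_1 = h²/(8m_pL²) = 8.992×10^-14 J and ΔE = (5² − 2²)E_1 = 1.888×10^-12 J.
f = ΔE/h = 1.888×10^-12/6.626×10^-34 = 2.85×10^21 Hz.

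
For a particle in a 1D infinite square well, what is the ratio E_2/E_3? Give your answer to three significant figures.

0.444

E_n ∝ n², so E_2/E_3 = 2²/3² = 4/9 = 0.444.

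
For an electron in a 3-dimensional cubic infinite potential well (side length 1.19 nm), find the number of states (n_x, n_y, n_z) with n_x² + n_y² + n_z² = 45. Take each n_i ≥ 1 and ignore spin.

The level has n_x² + n_y² + n_z² = 45. The ordered positive-integer solutions are (2, 4, 5), (2, 5, 4), (4, 2, 5), (4, 5, 2), (5, 2, 4), (5, 4, 2).
That gives 6 states.

degeneracy = 6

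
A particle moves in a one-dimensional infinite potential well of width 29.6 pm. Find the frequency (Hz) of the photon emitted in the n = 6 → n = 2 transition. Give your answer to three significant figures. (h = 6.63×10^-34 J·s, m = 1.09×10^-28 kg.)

E_1 = h²/(8mL²) = 5.753×10^-19 J and ΔE = (6² − 2²)E_1 = 1.841×10^-17 J.
f = ΔE/h = 1.841×10^-17/6.63×10^-34 = 2.78×10^16 Hz.

f = 2.78×10^16 Hz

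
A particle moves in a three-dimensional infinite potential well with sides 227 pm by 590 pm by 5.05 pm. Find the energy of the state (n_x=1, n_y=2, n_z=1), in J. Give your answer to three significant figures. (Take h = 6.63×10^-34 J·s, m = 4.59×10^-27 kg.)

For a 3D rectangular well E = (h²/8m)·Σ n_i²/L_i² = (6.63×10^-34)²/(8·4.59×10^-27) · [1²/(227 pm)² + 2²/(590 pm)² + 1²/(5.05 pm)²].
Evaluating gives E = 4.70×10^-19 J.

E = 4.70×10^-19 J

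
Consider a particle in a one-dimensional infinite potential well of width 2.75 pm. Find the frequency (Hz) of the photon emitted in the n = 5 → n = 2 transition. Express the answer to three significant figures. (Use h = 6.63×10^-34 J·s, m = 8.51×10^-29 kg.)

E_1 = h²/(8mL²) = 8.538×10^-17 J and ΔE = (5² − 2²)E_1 = 1.793×10^-15 J.
f = ΔE/h = 1.793×10^-15/6.63×10^-34 = 2.70×10^18 Hz.

f = 2.70×10^18 Hz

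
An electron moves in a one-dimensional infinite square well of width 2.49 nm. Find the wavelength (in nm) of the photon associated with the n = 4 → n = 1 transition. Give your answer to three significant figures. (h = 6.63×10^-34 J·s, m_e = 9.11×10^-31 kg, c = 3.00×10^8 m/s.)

E_1 = h²/(8m_eL²) = 9.728×10^-21 J, so ΔE = (4² − 1²)E_1 = 1.459×10^-19 J.
λ = hc/ΔE = (6.63×10^-34·3.00×10^8)/1.459×10^-19 = 1.36×10^-6 m = 1.36×10^3 nm.

λ = 1.36×10^3 nm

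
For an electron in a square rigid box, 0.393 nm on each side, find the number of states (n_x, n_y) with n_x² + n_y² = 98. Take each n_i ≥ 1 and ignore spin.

degeneracy = 1

The level has n_x² + n_y² = 98. The ordered positive-integer solutions are (7, 7).
That gives 1 state.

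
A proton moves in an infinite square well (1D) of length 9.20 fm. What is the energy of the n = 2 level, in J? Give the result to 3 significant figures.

E_2 = 1.55×10^-12 J

For an infinite well E_n = n²h²/(8m_pL²), so E_1 = h²/(8m_pL²) = (6.626×10^-34)²/(8·1.673×10^-27·(9.20×10^-15 m)²) = 3.876×10^-13 J.
Then E_2 = 2²·E_1 = 4·3.876×10^-13 J = 1.55×10^-12 J.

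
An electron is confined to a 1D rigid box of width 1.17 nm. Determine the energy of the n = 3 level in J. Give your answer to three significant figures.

For an infinite well E_n = n²h²/(8m_eL²), so E_1 = h²/(8m_eL²) = (6.626×10^-34)²/(8·9.109×10^-31·(1.17×10^-9 m)²) = 4.401×10^-20 J.
Then E_3 = 3²·E_1 = 9·4.401×10^-20 J = 3.96×10^-19 J.

E_3 = 3.96×10^-19 J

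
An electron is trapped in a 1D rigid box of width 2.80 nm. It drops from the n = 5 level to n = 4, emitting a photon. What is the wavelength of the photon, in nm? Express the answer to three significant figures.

λ = 2.87×10^3 nm

E_1 = h²/(8m_eL²) = 7.685×10^-21 J, so ΔE = (5² − 4²)E_1 = 6.916×10^-20 J.
λ = hc/ΔE = (6.626×10^-34·2.998×10^8)/6.916×10^-20 = 2.87×10^-6 m = 2.87×10^3 nm.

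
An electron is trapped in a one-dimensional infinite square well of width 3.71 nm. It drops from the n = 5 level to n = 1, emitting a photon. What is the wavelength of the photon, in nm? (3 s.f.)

E_1 = h²/(8m_eL²) = 4.377×10^-21 J, so ΔE = (5² − 1²)E_1 = 1.050×10^-19 J.
λ = hc/ΔE = (6.626×10^-34·2.998×10^8)/1.050×10^-19 = 1.89×10^-6 m = 1.89×10^3 nm.

λ = 1.89×10^3 nm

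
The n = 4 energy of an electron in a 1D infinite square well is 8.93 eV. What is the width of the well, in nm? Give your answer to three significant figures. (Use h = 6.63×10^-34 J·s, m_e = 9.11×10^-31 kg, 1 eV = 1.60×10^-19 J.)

From E_n = n²h²/(8m_eL²), L = n·h/√(8m_eE_n).
E_4 = 8.93 eV = 1.429×10^-18 J, so L = 4·6.63×10^-34/√(8·9.11×10^-31·1.429×10^-18) = 8.22×10^-10 m = 0.822 nm.

L = 0.822 nm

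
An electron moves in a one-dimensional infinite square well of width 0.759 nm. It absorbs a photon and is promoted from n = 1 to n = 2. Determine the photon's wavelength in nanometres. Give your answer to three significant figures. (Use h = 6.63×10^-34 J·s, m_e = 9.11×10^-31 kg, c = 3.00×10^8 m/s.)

E_1 = h²/(8m_eL²) = 1.047×10^-19 J, so ΔE = (2² − 1²)E_1 = 3.141×10^-19 J.
λ = hc/ΔE = (6.63×10^-34·3.00×10^8)/3.141×10^-19 = 6.33×10^-7 m = 633 nm.

λ = 633 nm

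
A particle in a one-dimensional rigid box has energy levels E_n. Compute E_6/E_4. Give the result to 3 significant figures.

E_n ∝ n², so E_6/E_4 = 6²/4² = 36/16 = 2.25.

2.25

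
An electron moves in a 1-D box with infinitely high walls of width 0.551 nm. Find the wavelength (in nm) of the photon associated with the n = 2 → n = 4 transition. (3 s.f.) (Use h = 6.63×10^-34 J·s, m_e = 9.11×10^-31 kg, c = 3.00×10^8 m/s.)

E_1 = h²/(8m_eL²) = 1.987×10^-19 J, so ΔE = (4² − 2²)E_1 = 2.384×10^-18 J.
λ = hc/ΔE = (6.63×10^-34·3.00×10^8)/2.384×10^-18 = 8.34×10^-8 m = 83.4 nm.

λ = 83.4 nm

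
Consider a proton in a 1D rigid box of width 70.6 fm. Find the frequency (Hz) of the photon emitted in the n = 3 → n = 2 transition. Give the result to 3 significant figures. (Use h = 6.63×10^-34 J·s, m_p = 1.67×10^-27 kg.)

E_1 = h²/(8m_pL²) = 6.601×10^-15 J and ΔE = (3² − 2²)E_1 = 3.301×10^-14 J.
f = ΔE/h = 3.301×10^-14/6.63×10^-34 = 4.98×10^19 Hz.

f = 4.98×10^19 Hz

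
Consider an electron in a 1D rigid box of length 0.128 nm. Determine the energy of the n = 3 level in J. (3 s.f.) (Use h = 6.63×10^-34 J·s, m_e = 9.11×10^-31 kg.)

For an infinite well E_n = n²h²/(8m_eL²), so E_1 = h²/(8m_eL²) = (6.63×10^-34)²/(8·9.11×10^-31·(1.28×10^-10 m)²) = 3.681×10^-18 J.
Then E_3 = 3²·E_1 = 9·3.681×10^-18 J = 3.31×10^-17 J.

E_3 = 3.31×10^-17 J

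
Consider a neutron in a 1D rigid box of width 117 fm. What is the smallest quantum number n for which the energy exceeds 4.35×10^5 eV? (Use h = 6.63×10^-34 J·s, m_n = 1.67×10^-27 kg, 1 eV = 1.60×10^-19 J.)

n = 6

E_1 = h²/(8m_nL²) = 2.404×10^-15 J = 1.503×10^4 eV.
Need n² > 4.35×10^5/1.503×10^4 = 28.94, i.e. n > 5.380.
The smallest integer satisfying this is n = 6.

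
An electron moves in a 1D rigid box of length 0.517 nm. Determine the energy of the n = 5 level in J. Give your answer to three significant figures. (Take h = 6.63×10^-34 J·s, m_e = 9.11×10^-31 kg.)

For an infinite well E_n = n²h²/(8m_eL²), so E_1 = h²/(8m_eL²) = (6.63×10^-34)²/(8·9.11×10^-31·(5.17×10^-10 m)²) = 2.257×10^-19 J.
Then E_5 = 5²·E_1 = 25·2.257×10^-19 J = 5.64×10^-18 J.

E_5 = 5.64×10^-18 J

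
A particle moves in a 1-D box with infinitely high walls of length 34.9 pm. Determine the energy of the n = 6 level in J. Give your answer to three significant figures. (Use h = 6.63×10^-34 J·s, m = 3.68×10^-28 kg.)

For an infinite well E_n = n²h²/(8mL²), so E_1 = h²/(8mL²) = (6.63×10^-34)²/(8·3.68×10^-28·(3.49×10^-11 m)²) = 1.226×10^-19 J.
Then E_6 = 6²·E_1 = 36·1.226×10^-19 J = 4.41×10^-18 J.

E_6 = 4.41×10^-18 J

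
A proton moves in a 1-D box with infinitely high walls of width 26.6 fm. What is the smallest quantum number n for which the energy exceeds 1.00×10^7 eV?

n = 6

E_1 = h²/(8m_pL²) = 4.636×10^-14 J = 2.894×10^5 eV.
Need n² > 1.00×10^7/2.894×10^5 = 34.55, i.e. n > 5.878.
The smallest integer satisfying this is n = 6.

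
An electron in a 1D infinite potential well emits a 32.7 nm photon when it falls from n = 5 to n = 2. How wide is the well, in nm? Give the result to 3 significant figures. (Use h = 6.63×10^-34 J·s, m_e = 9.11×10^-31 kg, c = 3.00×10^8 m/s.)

The photon carries ΔE = hc/λ = 6.63×10^-34·3.00×10^8/3.27×10^-8 m = 6.083×10^-18 J.
Since ΔE = (5² − 2²)E_1, E_1 = 2.897×10^-19 J, and L = h/√(8m_eE_1) = 4.56×10^-10 m = 0.456 nm.

L = 0.456 nm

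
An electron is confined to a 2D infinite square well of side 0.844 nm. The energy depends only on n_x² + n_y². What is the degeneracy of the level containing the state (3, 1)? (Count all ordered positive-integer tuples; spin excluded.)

The level has n_x² + n_y² = 10. The ordered positive-integer solutions are (1, 3), (3, 1).
That gives 2 states.

degeneracy = 2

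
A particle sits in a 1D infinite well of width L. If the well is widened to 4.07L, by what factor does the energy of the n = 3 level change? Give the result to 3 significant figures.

0.0604

E_n ∝ 1/L², so the energy scales by 1/4.07² = 0.0604.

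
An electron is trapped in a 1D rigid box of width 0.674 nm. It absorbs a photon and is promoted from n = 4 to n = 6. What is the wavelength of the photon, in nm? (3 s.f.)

E_1 = h²/(8m_eL²) = 1.326×10^-19 J, so ΔE = (6² − 4²)E_1 = 2.652×10^-18 J.
λ = hc/ΔE = (6.626×10^-34·2.998×10^8)/2.652×10^-18 = 7.49×10^-8 m = 74.9 nm.

λ = 74.9 nm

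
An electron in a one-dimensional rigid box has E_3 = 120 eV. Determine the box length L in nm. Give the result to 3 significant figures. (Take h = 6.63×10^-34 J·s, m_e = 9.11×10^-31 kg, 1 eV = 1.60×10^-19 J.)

L = 0.168 nm

From E_n = n²h²/(8m_eL²), L = n·h/√(8m_eE_n).
E_3 = 120 eV = 1.920×10^-17 J, so L = 3·6.63×10^-34/√(8·9.11×10^-31·1.920×10^-17) = 1.68×10^-10 m = 0.168 nm.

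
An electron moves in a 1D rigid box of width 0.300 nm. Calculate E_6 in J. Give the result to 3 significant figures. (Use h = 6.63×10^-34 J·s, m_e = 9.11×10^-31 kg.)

For an infinite well E_n = n²h²/(8m_eL²), so E_1 = h²/(8m_eL²) = (6.63×10^-34)²/(8·9.11×10^-31·(3.00×10^-10 m)²) = 6.702×10^-19 J.
Then E_6 = 6²·E_1 = 36·6.702×10^-19 J = 2.41×10^-17 J.

E_6 = 2.41×10^-17 J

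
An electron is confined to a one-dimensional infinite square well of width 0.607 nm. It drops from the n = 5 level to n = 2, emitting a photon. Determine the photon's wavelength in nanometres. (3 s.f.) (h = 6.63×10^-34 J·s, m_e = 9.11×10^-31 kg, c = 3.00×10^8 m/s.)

λ = 57.9 nm

E_1 = h²/(8m_eL²) = 1.637×10^-19 J, so ΔE = (5² − 2²)E_1 = 3.438×10^-18 J.
λ = hc/ΔE = (6.63×10^-34·3.00×10^8)/3.438×10^-18 = 5.79×10^-8 m = 57.9 nm.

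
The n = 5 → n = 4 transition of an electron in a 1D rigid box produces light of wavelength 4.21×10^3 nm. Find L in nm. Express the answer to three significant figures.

L = 3.39 nm

The photon carries ΔE = hc/λ = 6.626×10^-34·2.998×10^8/4.21×10^-6 m = 4.718×10^-20 J.
Since ΔE = (5² − 4²)E_1, E_1 = 5.242×10^-21 J, and L = h/√(8m_eE_1) = 3.39×10^-9 m = 3.39 nm.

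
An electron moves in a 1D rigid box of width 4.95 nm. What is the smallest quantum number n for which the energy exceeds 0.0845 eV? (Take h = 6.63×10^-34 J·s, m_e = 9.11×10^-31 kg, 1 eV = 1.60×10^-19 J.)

E_1 = h²/(8m_eL²) = 2.462×10^-21 J = 0.01539 eV.
Need n² > 0.0845/0.01539 = 5.491, i.e. n > 2.343.
The smallest integer satisfying this is n = 3.

n = 3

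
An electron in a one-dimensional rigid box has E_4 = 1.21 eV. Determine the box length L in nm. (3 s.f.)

L = 2.23 nm

From E_n = n²h²/(8m_eL²), L = n·h/√(8m_eE_n).
E_4 = 1.21 eV = 1.938×10^-19 J, so L = 4·6.626×10^-34/√(8·9.109×10^-31·1.938×10^-19) = 2.23×10^-9 m = 2.23 nm.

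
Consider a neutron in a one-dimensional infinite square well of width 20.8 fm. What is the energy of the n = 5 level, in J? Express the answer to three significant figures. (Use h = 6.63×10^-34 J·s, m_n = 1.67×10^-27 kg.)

E_5 = 1.90×10^-12 J

For an infinite well E_n = n²h²/(8m_nL²), so E_1 = h²/(8m_nL²) = (6.63×10^-34)²/(8·1.67×10^-27·(2.08×10^-14 m)²) = 7.605×10^-14 J.
Then E_5 = 5²·E_1 = 25·7.605×10^-14 J = 1.90×10^-12 J.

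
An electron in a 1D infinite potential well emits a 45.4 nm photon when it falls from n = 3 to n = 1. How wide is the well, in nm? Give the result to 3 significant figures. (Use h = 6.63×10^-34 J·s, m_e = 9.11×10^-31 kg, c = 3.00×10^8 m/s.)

L = 0.332 nm

The photon carries ΔE = hc/λ = 6.63×10^-34·3.00×10^8/4.54×10^-8 m = 4.381×10^-18 J.
Since ΔE = (3² − 1²)E_1, E_1 = 5.476×10^-19 J, and L = h/√(8m_eE_1) = 3.32×10^-10 m = 0.332 nm.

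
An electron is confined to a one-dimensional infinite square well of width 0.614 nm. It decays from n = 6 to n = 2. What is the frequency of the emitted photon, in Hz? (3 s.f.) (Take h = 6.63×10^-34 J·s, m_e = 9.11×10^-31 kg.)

E_1 = h²/(8m_eL²) = 1.600×10^-19 J and ΔE = (6² − 2²)E_1 = 5.120×10^-18 J.
f = ΔE/h = 5.120×10^-18/6.63×10^-34 = 7.72×10^15 Hz.

f = 7.72×10^15 Hz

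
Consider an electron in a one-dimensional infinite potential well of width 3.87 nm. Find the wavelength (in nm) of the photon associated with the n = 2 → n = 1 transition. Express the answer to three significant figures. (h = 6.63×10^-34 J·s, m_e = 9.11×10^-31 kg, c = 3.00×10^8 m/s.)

E_1 = h²/(8m_eL²) = 4.027×10^-21 J, so ΔE = (2² − 1²)E_1 = 1.208×10^-20 J.
λ = hc/ΔE = (6.63×10^-34·3.00×10^8)/1.208×10^-20 = 1.65×10^-5 m = 1.65×10^4 nm.

λ = 1.65×10^4 nm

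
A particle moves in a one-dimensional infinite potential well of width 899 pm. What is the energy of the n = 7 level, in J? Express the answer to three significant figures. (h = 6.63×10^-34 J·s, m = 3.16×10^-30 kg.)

E_7 = 1.05×10^-18 J

For an infinite well E_n = n²h²/(8mL²), so E_1 = h²/(8mL²) = (6.63×10^-34)²/(8·3.16×10^-30·(8.99×10^-10 m)²) = 2.151×10^-20 J.
Then E_7 = 7²·E_1 = 49·2.151×10^-20 J = 1.05×10^-18 J.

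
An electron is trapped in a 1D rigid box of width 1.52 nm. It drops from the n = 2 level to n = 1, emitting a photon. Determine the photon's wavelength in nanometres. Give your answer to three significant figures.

λ = 2.54×10^3 nm

E_1 = h²/(8m_eL²) = 2.608×10^-20 J, so ΔE = (2² − 1²)E_1 = 7.824×10^-20 J.
λ = hc/ΔE = (6.626×10^-34·2.998×10^8)/7.824×10^-20 = 2.54×10^-6 m = 2.54×10^3 nm.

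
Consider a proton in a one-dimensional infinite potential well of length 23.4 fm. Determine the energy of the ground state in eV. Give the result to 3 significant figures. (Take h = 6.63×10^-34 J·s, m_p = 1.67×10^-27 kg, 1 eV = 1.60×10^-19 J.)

E_1 = 3.76×10^5 eV

For an infinite well E_n = n²h²/(8m_pL²), so E_1 = h²/(8m_pL²) = (6.63×10^-34)²/(8·1.67×10^-27·(2.34×10^-14 m)²) = 6.009×10^-14 J.
Converting, E_1 = 6.009×10^-14 J / (1.60×10^-19 J/eV) = 3.76×10^5 eV.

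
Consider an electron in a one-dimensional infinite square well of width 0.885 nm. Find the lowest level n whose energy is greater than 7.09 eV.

E_1 = h²/(8m_eL²) = 7.692×10^-20 J = 0.4801 eV.
Need n² > 7.09/0.4801 = 14.77, i.e. n > 3.843.
The smallest integer satisfying this is n = 4.

n = 4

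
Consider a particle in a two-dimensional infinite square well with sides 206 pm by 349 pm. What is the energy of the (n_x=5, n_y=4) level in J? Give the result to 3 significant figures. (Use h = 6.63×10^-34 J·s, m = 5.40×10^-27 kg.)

E = 7.33×10^-21 J

For a 2D rectangular well E = (h²/8m)·Σ n_i²/L_i² = (6.63×10^-34)²/(8·5.40×10^-27) · [5²/(206 pm)² + 4²/(349 pm)²].
Evaluating gives E = 7.33×10^-21 J.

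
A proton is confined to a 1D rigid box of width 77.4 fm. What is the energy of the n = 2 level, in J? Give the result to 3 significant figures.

E_2 = 2.19×10^-14 J

For an infinite well E_n = n²h²/(8m_pL²), so E_1 = h²/(8m_pL²) = (6.626×10^-34)²/(8·1.673×10^-27·(7.74×10^-14 m)²) = 5.476×10^-15 J.
Then E_2 = 2²·E_1 = 4·5.476×10^-15 J = 2.19×10^-14 J.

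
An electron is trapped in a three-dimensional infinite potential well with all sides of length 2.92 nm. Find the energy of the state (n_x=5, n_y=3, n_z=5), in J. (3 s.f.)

E = 4.17×10^-19 J

For a 3D rectangular well E = (h²/8m_e)·Σ n_i²/L_i² = (6.626×10^-34)²/(8·9.109×10^-31) · [5²/(2.92 nm)² + 3²/(2.92 nm)² + 5²/(2.92 nm)²].
Evaluating gives E = 4.17×10^-19 J.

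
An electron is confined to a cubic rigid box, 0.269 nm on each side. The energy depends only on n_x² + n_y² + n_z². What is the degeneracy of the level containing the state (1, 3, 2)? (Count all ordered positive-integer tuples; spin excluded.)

The level has n_x² + n_y² + n_z² = 14. The ordered positive-integer solutions are (1, 2, 3), (1, 3, 2), (2, 1, 3), (2, 3, 1), (3, 1, 2), (3, 2, 1).
That gives 6 states.

degeneracy = 6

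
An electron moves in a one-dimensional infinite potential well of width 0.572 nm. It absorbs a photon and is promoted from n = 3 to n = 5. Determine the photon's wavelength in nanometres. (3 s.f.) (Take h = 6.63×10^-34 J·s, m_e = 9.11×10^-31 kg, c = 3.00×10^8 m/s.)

E_1 = h²/(8m_eL²) = 1.843×10^-19 J, so ΔE = (5² − 3²)E_1 = 2.949×10^-18 J.
λ = hc/ΔE = (6.63×10^-34·3.00×10^8)/2.949×10^-18 = 6.74×10^-8 m = 67.4 nm.

λ = 67.4 nm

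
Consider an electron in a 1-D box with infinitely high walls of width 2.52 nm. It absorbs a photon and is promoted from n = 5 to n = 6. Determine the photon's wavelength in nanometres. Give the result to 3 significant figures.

E_1 = h²/(8m_eL²) = 9.487×10^-21 J, so ΔE = (6² − 5²)E_1 = 1.044×10^-19 J.
λ = hc/ΔE = (6.626×10^-34·2.998×10^8)/1.044×10^-19 = 1.90×10^-6 m = 1.90×10^3 nm.

λ = 1.90×10^3 nm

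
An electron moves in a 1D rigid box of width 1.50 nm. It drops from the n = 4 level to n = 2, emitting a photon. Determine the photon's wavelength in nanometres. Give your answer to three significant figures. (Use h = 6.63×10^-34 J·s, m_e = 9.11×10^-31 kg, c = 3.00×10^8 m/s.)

λ = 618 nm

E_1 = h²/(8m_eL²) = 2.681×10^-20 J, so ΔE = (4² − 2²)E_1 = 3.217×10^-19 J.
λ = hc/ΔE = (6.63×10^-34·3.00×10^8)/3.217×10^-19 = 6.18×10^-7 m = 618 nm.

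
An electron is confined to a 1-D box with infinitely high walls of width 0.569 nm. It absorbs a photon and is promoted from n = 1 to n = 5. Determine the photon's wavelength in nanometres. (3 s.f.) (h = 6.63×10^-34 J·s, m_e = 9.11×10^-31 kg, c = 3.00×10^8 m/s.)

λ = 44.5 nm

E_1 = h²/(8m_eL²) = 1.863×10^-19 J, so ΔE = (5² − 1²)E_1 = 4.471×10^-18 J.
λ = hc/ΔE = (6.63×10^-34·3.00×10^8)/4.471×10^-18 = 4.45×10^-8 m = 44.5 nm.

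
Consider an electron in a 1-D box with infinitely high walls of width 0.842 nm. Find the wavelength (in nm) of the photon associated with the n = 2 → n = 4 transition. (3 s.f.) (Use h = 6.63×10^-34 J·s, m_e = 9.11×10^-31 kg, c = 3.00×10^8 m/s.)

λ = 195 nm

E_1 = h²/(8m_eL²) = 8.507×10^-20 J, so ΔE = (4² − 2²)E_1 = 1.021×10^-18 J.
λ = hc/ΔE = (6.63×10^-34·3.00×10^8)/1.021×10^-18 = 1.95×10^-7 m = 195 nm.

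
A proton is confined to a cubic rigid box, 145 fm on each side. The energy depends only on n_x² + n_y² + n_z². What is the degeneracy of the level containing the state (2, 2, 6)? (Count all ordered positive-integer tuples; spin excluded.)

The level has n_x² + n_y² + n_z² = 44. The ordered positive-integer solutions are (2, 2, 6), (2, 6, 2), (6, 2, 2).
That gives 3 states.

degeneracy = 3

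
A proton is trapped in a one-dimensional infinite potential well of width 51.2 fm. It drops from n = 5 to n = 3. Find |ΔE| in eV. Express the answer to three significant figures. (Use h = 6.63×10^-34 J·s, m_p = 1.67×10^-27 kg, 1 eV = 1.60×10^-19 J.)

E_1 = h²/(8m_pL²) = 1.255×10^-14 J.
|ΔE| = |5² − 3²|·E_1 = 16·1.255×10^-14 J = 2.008×10^-13 J = 1.26×10^6 eV.

|ΔE| = 1.26×10^6 eV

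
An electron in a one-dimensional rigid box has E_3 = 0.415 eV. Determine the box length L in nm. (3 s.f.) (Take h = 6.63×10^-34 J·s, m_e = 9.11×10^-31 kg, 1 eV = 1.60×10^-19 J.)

From E_n = n²h²/(8m_eL²), L = n·h/√(8m_eE_n).
E_3 = 0.415 eV = 6.640×10^-20 J, so L = 3·6.63×10^-34/√(8·9.11×10^-31·6.640×10^-20) = 2.86×10^-9 m = 2.86 nm.

L = 2.86 nm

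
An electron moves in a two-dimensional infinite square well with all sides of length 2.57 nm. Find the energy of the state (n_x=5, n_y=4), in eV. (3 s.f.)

E = 2.33 eV

For a 2D rectangular well E = (h²/8m_e)·Σ n_i²/L_i² = (6.626×10^-34)²/(8·9.109×10^-31) · [5²/(2.57 nm)² + 4²/(2.57 nm)²].
Evaluating gives E = 3.740×10^-19 J = 2.33 eV.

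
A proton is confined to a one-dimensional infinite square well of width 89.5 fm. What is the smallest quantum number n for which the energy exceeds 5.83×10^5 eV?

E_1 = h²/(8m_pL²) = 4.095×10^-15 J = 2.556×10^4 eV.
Need n² > 5.83×10^5/2.556×10^4 = 22.81, i.e. n > 4.776.
The smallest integer satisfying this is n = 5.

n = 5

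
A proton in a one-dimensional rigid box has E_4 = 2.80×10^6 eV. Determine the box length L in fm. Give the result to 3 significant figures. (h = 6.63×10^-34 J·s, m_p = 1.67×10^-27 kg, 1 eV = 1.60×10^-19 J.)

L = 34.3 fm

From E_n = n²h²/(8m_pL²), L = n·h/√(8m_pE_n).
E_4 = 2.80×10^6 eV = 4.480×10^-13 J, so L = 4·6.63×10^-34/√(8·1.67×10^-27·4.480×10^-13) = 3.43×10^-14 m = 34.3 fm.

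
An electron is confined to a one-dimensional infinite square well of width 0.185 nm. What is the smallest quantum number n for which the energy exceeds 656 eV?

E_1 = h²/(8m_eL²) = 1.760×10^-18 J = 10.99 eV.
Need n² > 656/10.99 = 59.69, i.e. n > 7.726.
The smallest integer satisfying this is n = 8.

n = 8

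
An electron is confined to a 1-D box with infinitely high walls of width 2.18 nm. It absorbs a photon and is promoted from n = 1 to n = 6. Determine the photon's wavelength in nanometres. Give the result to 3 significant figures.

λ = 448 nm

E_1 = h²/(8m_eL²) = 1.268×10^-20 J, so ΔE = (6² − 1²)E_1 = 4.438×10^-19 J.
λ = hc/ΔE = (6.626×10^-34·2.998×10^8)/4.438×10^-19 = 4.48×10^-7 m = 448 nm.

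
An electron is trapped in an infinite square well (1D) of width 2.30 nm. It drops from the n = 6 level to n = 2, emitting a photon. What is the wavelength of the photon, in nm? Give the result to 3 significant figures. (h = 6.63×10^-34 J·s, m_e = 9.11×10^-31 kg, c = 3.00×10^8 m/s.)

E_1 = h²/(8m_eL²) = 1.140×10^-20 J, so ΔE = (6² − 2²)E_1 = 3.648×10^-19 J.
λ = hc/ΔE = (6.63×10^-34·3.00×10^8)/3.648×10^-19 = 5.45×10^-7 m = 545 nm.

λ = 545 nm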